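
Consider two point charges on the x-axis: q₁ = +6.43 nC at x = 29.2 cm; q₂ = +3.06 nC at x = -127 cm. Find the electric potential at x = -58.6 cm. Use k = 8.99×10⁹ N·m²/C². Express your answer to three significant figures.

The total potential is the scalar sum of each charge's contribution, V = Σ kqᵢ/rᵢ.
Distances from the field point to each charge: r₁ = 0.878 m, r₂ = 0.684 m.
V = k[(6.43×10⁻⁹)/(0.878) + (3.06×10⁻⁹)/(0.684)] = 106 V.

106 V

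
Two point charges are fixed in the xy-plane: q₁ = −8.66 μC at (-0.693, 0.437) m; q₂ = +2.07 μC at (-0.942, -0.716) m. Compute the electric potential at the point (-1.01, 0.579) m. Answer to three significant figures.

-2.10×10⁵ V

The total potential is the scalar sum of each charge's contribution, V = Σ kqᵢ/rᵢ.
Distances from the field point to each charge: r₁ = 0.347 m, r₂ = 1.30 m.
V = k[(-8.66×10⁻⁶)/(0.347) + (2.07×10⁻⁶)/(1.30)] = -2.10×10⁵ V.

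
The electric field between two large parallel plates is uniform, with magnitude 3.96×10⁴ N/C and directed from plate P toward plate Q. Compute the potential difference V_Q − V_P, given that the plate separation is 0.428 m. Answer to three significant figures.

-1.69×10⁴ V

In a uniform field, potential decreases in the direction of E: ΔV = −E·d for a displacement d parallel to E.
Going from P to Q is a displacement of 0.428 m along the field, so V_Q − V_P = −Ed = -1.69×10⁴ V.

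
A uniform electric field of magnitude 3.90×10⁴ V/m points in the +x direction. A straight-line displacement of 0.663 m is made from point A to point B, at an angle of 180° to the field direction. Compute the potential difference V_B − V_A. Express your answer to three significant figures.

Only the component of displacement along E changes the potential: ΔV = −E·d·cosθ.
ΔV = −(3.90×10⁴ V/m)(0.663 m)cos180° = 2.59×10⁴ V.

2.59×10⁴ V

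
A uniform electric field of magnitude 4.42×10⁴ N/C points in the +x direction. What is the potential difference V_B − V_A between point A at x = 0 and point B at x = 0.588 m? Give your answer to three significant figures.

In a uniform field, potential decreases in the direction of E: V_B − V_A = −E·Δx.
V_B − V_A = −(4.42×10⁴ V/m)(0.588 m) = -2.60×10⁴ V.

-2.60×10⁴ V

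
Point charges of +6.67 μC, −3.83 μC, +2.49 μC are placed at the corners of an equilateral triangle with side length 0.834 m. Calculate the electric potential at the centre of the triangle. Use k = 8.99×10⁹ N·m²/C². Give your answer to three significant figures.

The total potential is the scalar sum of each charge's contribution, V = Σ kqᵢ/rᵢ.
The distance from each vertex to the centroid is a/√3 = 0.482 m.
V = k[(6.67×10⁻⁶)/(0.482) + (-3.83×10⁻⁶)/(0.482) + (2.49×10⁻⁶)/(0.482)] = 9.95×10⁴ V.

9.95×10⁴ V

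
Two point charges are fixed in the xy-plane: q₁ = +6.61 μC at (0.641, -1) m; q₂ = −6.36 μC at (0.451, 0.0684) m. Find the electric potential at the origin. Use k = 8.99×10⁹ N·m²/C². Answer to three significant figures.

The total potential is the scalar sum of each charge's contribution, V = Σ kqᵢ/rᵢ.
Distances from the field point to each charge: r₁ = 1.19 m, r₂ = 0.456 m.
V = k[(6.61×10⁻⁶)/(1.19) + (-6.36×10⁻⁶)/(0.456)] = -7.53×10⁴ V.

-7.53×10⁴ V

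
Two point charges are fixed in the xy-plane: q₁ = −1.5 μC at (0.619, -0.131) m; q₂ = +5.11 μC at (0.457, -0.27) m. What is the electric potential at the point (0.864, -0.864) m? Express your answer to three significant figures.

Electric potential is a scalar, so the contributions from each charge add algebraically: V = Σ kqᵢ/rᵢ.
Distances from the field point to each charge: r₁ = 0.773 m, r₂ = 0.720 m.
V = k[(-1.50×10⁻⁶)/(0.773) + (5.11×10⁻⁶)/(0.720)] = 4.64×10⁴ V.

4.64×10⁴ V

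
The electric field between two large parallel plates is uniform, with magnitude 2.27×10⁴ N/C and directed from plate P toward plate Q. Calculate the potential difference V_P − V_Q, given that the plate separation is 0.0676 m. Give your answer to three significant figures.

1530 V

In a uniform field, potential decreases in the direction of E: ΔV = −E·d for a displacement d parallel to E.
Going from Q to P is a displacement of 0.0676 m opposite to the field, so V_P − V_Q = +Ed = 1530 V.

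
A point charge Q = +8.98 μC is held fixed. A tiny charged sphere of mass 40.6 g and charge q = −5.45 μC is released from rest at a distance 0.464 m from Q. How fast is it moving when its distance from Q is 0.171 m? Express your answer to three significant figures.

Only the electrostatic force acts, so mechanical energy is conserved: ½mv² = U₁ − U₂ = kQq(1/r₁ − 1/r₂).
U₁ − U₂ = (8.99×10⁹ N·m²/C²)(8.98×10⁻⁶ C)(-5.45×10⁻⁶ C)(1/0.464 − 1/0.171) = 1.62 J.
v = √(2·1.62/0.0406) = 8.95 m/s.

8.95 m/s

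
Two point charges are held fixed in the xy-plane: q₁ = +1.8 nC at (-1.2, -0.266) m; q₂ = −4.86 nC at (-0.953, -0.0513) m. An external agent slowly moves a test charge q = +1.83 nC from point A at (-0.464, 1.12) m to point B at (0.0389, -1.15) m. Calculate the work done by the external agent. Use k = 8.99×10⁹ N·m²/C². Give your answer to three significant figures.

For quasistatic motion the external work equals the change in potential energy: W_ext = qΔV = q(V_B − V_A).
At A: distances to the source charges are 1.57 m, 1.27 m; V_A = Σ kqᵢ/rᵢ = -24.1 V.
At B: distances to the source charges are 1.52 m, 1.48 m; V_B = Σ kqᵢ/rᵢ = -18.9 V.
ΔV = V_B − V_A = 5.23 V.
W_ext = qΔV = (1.83×10⁻⁹ C)(5.23 V) = 9.56×10⁻⁹ J.

9.56×10⁻⁹ J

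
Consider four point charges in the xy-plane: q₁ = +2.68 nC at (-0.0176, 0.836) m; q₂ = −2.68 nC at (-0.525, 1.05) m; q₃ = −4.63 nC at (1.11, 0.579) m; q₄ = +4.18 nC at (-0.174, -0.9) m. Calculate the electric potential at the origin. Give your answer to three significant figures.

16.0 V

Electric potential is a scalar, so the contributions from each charge add algebraically: V = Σ kqᵢ/rᵢ.
Distances from the field point to each charge: r₁ = 0.836 m, r₂ = 1.17 m, r₃ = 1.25 m, r₄ = 0.917 m.
V = k[(2.68×10⁻⁹)/(0.836) + (-2.68×10⁻⁹)/(1.17) + (-4.63×10⁻⁹)/(1.25) + (4.18×10⁻⁹)/(0.917)] = 16.0 V.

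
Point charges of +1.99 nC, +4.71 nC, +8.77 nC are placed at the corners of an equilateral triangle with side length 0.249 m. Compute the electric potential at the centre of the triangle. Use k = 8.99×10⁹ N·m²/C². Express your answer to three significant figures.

The total potential is the scalar sum of each charge's contribution, V = Σ kqᵢ/rᵢ.
The distance from each vertex to the centroid is a/√3 = 0.144 m.
V = k[(1.99×10⁻⁹)/(0.144) + (4.71×10⁻⁹)/(0.144) + (8.77×10⁻⁹)/(0.144)] = 967 V.

967 V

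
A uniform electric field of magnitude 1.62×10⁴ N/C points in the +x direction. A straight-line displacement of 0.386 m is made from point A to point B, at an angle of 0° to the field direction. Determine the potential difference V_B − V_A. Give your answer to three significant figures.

-6250 V

Only the component of displacement along E changes the potential: ΔV = −E·d·cosθ.
ΔV = −(1.62×10⁴ V/m)(0.386 m)cos0° = -6250 V.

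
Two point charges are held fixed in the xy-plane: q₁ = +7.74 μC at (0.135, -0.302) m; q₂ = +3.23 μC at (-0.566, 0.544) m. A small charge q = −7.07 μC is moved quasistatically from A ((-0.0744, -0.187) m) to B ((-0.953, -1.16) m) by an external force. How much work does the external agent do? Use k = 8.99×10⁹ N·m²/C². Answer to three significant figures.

For quasistatic motion the external work equals the change in potential energy: W_ext = qΔV = q(V_B − V_A).
At A: distances to the source charges are 0.239 m, 0.881 m; V_A = Σ kqᵢ/rᵢ = 3.24×10⁵ V.
At B: distances to the source charges are 1.39 m, 1.75 m; V_B = Σ kqᵢ/rᵢ = 6.68×10⁴ V.
ΔV = V_B − V_A = -2.57×10⁵ V.
W_ext = qΔV = (-7.07×10⁻⁶ C)(-2.57×10⁵ V) = 1.82 J.

1.82 J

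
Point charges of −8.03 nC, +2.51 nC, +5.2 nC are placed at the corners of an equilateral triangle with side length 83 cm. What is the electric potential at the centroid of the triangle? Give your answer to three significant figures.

The total potential is the scalar sum of each charge's contribution, V = Σ kqᵢ/rᵢ.
The distance from each vertex to the centroid is a/√3 = 0.479 m.
V = k[(-8.03×10⁻⁹)/(0.479) + (2.51×10⁻⁹)/(0.479) + (5.20×10⁻⁹)/(0.479)] = -6.00 V.

-6.00 V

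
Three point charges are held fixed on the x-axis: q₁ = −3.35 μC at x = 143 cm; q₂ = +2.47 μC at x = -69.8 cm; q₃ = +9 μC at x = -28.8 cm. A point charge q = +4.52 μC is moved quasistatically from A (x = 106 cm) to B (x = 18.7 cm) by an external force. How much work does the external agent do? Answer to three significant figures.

For quasistatic motion the external work equals the change in potential energy: W_ext = qΔV = q(V_B − V_A).
At A: distances to the source charges are 0.370 m, 1.76 m, 1.35 m; V_A = Σ kqᵢ/rᵢ = -8740 V.
At B: distances to the source charges are 1.24 m, 0.885 m, 0.475 m; V_B = Σ kqᵢ/rᵢ = 1.71×10⁵ V.
ΔV = V_B − V_A = 1.80×10⁵ V.
W_ext = qΔV = (4.52×10⁻⁶ C)(1.80×10⁵ V) = 0.813 J.

0.813 J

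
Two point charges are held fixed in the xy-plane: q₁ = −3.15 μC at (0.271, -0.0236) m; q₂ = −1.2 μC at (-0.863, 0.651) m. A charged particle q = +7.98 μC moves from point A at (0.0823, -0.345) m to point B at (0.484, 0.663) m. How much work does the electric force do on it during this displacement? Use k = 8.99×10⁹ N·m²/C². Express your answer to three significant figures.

The work done by the electric force is W_field = −ΔU = −q(V_B − V_A) = q(V_A − V_B).
At A: distances to the source charges are 0.373 m, 1.37 m; V_A = Σ kqᵢ/rᵢ = -8.38×10⁴ V.
At B: distances to the source charges are 0.719 m, 1.35 m; V_B = Σ kqᵢ/rᵢ = -4.74×10⁴ V.
ΔV = V_B − V_A = 3.64×10⁴ V.
W_field = −qΔV = −(7.98×10⁻⁶ C)(3.64×10⁴ V) = -0.291 J.

-0.291 J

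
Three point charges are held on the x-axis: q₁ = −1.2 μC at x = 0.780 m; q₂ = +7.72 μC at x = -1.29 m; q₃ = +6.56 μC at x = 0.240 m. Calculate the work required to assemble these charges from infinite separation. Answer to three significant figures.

0.126 J

The work to assemble the configuration equals its total potential energy, U = Σ kqᵢqⱼ/rᵢⱼ over all pairs.
Pair separations: r₁₂ = 2.07 m, r₁₃ = 0.540 m, r₂₃ = 1.53 m.
U = (-0.0402) + (-0.131) + (0.298) = 0.126 J.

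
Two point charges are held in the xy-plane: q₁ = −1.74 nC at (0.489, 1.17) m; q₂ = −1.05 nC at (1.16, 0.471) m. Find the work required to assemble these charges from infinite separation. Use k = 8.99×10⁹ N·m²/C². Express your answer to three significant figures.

The assembly work is the sum of pairwise potential energies, U = Σ_{i<j} kqᵢqⱼ/rᵢⱼ.
Pair separations: r₁₂ = 0.969 m.
U = (1.70×10⁻⁸) = 1.70×10⁻⁸ J.

1.70×10⁻⁸ J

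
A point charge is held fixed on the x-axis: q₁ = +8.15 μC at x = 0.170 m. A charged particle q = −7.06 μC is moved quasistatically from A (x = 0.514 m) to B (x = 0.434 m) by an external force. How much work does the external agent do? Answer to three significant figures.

For quasistatic motion the external work equals the change in potential energy: W_ext = qΔV = q(V_B − V_A).
At A: distance to the source charge is 0.344 m; V_A = kq₁/r = 2.13×10⁵ V.
At B: distance to the source charge is 0.264 m; V_B = kq₁/r = 2.78×10⁵ V.
ΔV = V_B − V_A = 6.45×10⁴ V.
W_ext = qΔV = (-7.06×10⁻⁶ C)(6.45×10⁴ V) = -0.456 J.

-0.456 J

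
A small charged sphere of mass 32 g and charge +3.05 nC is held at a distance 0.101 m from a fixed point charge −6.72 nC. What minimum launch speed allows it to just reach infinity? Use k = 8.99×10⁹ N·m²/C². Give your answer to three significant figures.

To just escape, total mechanical energy must reach zero at infinity: ½mv²_min + U = 0, so ½mv²_min = −U = |kQq|/r.
|U| = |kQq|/r = (8.99×10⁹ N·m²/C²)(6.72×10⁻⁹)(3.05×10⁻⁹)/(0.101) = 1.82×10⁻⁶ J.
v_min = √(2|U|/m) = √(2·1.82×10⁻⁶/0.0320) = 0.0107 m/s.

0.0107 m/s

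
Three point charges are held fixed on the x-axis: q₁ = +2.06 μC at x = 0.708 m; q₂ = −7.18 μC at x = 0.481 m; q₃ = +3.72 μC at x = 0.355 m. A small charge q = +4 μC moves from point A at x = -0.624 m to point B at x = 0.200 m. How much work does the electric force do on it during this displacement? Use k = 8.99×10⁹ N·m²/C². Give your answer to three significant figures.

The work done by the electric force is W_field = −ΔU = −q(V_B − V_A) = q(V_A − V_B).
At A: distances to the source charges are 1.33 m, 1.10 m, 0.979 m; V_A = Σ kqᵢ/rᵢ = -1.04×10⁴ V.
At B: distances to the source charges are 0.508 m, 0.281 m, 0.155 m; V_B = Σ kqᵢ/rᵢ = 2.25×10⁴ V.
ΔV = V_B − V_A = 3.29×10⁴ V.
W_field = −qΔV = −(4.00×10⁻⁶ C)(3.29×10⁴ V) = -0.131 J.

-0.131 J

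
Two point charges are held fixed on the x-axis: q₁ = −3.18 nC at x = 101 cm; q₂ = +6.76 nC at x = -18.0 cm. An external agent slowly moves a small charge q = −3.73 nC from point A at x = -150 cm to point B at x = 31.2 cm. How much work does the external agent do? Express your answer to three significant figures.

For quasistatic motion the external work equals the change in potential energy: W_ext = qΔV = q(V_B − V_A).
At A: distances to the source charges are 2.51 m, 1.32 m; V_A = Σ kqᵢ/rᵢ = 34.6 V.
At B: distances to the source charges are 0.698 m, 0.492 m; V_B = Σ kqᵢ/rᵢ = 82.6 V.
ΔV = V_B − V_A = 47.9 V.
W_ext = qΔV = (-3.73×10⁻⁹ C)(47.9 V) = -1.79×10⁻⁷ J.

-1.79×10⁻⁷ J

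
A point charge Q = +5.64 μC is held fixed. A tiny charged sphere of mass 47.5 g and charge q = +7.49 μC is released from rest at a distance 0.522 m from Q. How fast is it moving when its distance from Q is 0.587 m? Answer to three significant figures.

1.84 m/s

Only the electrostatic force acts, so mechanical energy is conserved: ½mv² = U₁ − U₂ = kQq(1/r₁ − 1/r₂).
U₁ − U₂ = (8.99×10⁹ N·m²/C²)(5.64×10⁻⁶ C)(7.49×10⁻⁶ C)(1/0.522 − 1/0.587) = 0.0806 J.
v = √(2·0.0806/0.0475) = 1.84 m/s.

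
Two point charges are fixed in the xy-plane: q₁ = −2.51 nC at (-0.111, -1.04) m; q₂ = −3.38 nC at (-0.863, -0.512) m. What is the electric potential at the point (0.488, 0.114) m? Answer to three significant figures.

The total potential is the scalar sum of each charge's contribution, V = Σ kqᵢ/rᵢ.
Distances from the field point to each charge: r₁ = 1.30 m, r₂ = 1.49 m.
V = k[(-2.51×10⁻⁹)/(1.30) + (-3.38×10⁻⁹)/(1.49)] = -37.8 V.

-37.8 V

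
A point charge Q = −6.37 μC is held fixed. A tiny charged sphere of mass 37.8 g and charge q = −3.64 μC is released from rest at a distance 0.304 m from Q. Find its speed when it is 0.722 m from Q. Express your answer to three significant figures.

Only the electrostatic force acts, so mechanical energy is conserved: ½mv² = U₁ − U₂ = kQq(1/r₁ − 1/r₂).
U₁ − U₂ = (8.99×10⁹ N·m²/C²)(-6.37×10⁻⁶ C)(-3.64×10⁻⁶ C)(1/0.304 − 1/0.722) = 0.397 J.
v = √(2·0.397/0.0378) = 4.58 m/s.

4.58 m/s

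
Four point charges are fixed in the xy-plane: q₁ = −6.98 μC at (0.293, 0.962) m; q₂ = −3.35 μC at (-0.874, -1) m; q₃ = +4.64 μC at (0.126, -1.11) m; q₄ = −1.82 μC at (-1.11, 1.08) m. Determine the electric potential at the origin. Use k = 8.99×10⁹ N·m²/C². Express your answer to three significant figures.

Electric potential is a scalar, so the contributions from each charge add algebraically: V = Σ kqᵢ/rᵢ.
Distances from the field point to each charge: r₁ = 1.01 m, r₂ = 1.33 m, r₃ = 1.12 m, r₄ = 1.55 m.
V = k[(-6.98×10⁻⁶)/(1.01) + (-3.35×10⁻⁶)/(1.33) + (4.64×10⁻⁶)/(1.12) + (-1.82×10⁻⁶)/(1.55)] = -5.83×10⁴ V.

-5.83×10⁴ V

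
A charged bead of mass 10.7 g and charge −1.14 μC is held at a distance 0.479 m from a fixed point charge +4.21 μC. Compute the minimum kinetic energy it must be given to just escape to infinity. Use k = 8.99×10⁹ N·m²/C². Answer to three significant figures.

To just escape, total mechanical energy must reach zero at infinity: ½mv²_min + U = 0, so ½mv²_min = −U = |kQq|/r.
|U| = |kQq|/r = (8.99×10⁹ N·m²/C²)(4.21×10⁻⁶)(1.14×10⁻⁶)/(0.479) = 0.0901 J.

0.0901 J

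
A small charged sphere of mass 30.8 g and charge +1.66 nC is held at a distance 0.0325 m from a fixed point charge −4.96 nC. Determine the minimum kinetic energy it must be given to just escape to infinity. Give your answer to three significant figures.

To just escape, total mechanical energy must reach zero at infinity: ½mv²_min + U = 0, so ½mv²_min = −U = |kQq|/r.
|U| = |kQq|/r = (8.99×10⁹ N·m²/C²)(4.96×10⁻⁹)(1.66×10⁻⁹)/(0.0325) = 2.28×10⁻⁶ J.

2.28×10⁻⁶ J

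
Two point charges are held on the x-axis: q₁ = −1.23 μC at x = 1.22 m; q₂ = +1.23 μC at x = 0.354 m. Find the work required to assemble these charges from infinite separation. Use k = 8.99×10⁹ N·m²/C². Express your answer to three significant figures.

The work to assemble the configuration equals its total potential energy, U = Σ kqᵢqⱼ/rᵢⱼ over all pairs.
Pair separations: r₁₂ = 0.866 m.
U = (-0.0157) = -0.0157 J.

-0.0157 J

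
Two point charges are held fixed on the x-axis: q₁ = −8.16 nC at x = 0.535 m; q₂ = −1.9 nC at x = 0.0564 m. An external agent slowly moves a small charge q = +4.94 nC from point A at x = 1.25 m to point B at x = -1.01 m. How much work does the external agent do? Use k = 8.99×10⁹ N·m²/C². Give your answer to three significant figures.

For quasistatic motion the external work equals the change in potential energy: W_ext = qΔV = q(V_B − V_A).
At A: distances to the source charges are 0.715 m, 1.19 m; V_A = Σ kqᵢ/rᵢ = -117 V.
At B: distances to the source charges are 1.54 m, 1.07 m; V_B = Σ kqᵢ/rᵢ = -63.5 V.
ΔV = V_B − V_A = 53.4 V.
W_ext = qΔV = (4.94×10⁻⁹ C)(53.4 V) = 2.64×10⁻⁷ J.

2.64×10⁻⁷ J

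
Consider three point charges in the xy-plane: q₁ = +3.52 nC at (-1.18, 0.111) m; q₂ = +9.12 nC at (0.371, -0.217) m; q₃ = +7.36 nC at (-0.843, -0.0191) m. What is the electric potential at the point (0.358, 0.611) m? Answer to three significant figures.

The total potential is the scalar sum of each charge's contribution, V = Σ kqᵢ/rᵢ.
Distances from the field point to each charge: r₁ = 1.62 m, r₂ = 0.828 m, r₃ = 1.36 m.
V = k[(3.52×10⁻⁹)/(1.62) + (9.12×10⁻⁹)/(0.828) + (7.36×10⁻⁹)/(1.36)] = 167 V.

167 V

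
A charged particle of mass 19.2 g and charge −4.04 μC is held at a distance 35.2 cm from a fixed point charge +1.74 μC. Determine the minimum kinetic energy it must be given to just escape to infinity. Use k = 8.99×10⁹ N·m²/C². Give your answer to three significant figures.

To just escape, total mechanical energy must reach zero at infinity: ½mv²_min + U = 0, so ½mv²_min = −U = |kQq|/r.
|U| = |kQq|/r = (8.99×10⁹ N·m²/C²)(1.74×10⁻⁶)(4.04×10⁻⁶)/(0.352) = 0.180 J.

0.180 J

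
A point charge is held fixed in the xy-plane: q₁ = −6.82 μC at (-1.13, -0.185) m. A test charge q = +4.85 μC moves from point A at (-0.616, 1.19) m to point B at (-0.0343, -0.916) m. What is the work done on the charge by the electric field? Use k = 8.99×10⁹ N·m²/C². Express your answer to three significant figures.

0.0232 J

The work done by the electric force is W_field = −ΔU = −q(V_B − V_A) = q(V_A − V_B).
At A: distance to the source charge is 1.47 m; V_A = kq₁/r = -4.18×10⁴ V.
At B: distance to the source charge is 1.32 m; V_B = kq₁/r = -4.65×10⁴ V.
ΔV = V_B − V_A = -4780 V.
W_field = −qΔV = −(4.85×10⁻⁶ C)(-4780 V) = 0.0232 J.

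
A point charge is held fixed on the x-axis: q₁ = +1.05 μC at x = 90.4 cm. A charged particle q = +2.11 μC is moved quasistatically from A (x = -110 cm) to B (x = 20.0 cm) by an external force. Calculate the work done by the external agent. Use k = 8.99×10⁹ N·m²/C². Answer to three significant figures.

For quasistatic motion the external work equals the change in potential energy: W_ext = qΔV = q(V_B − V_A).
At A: distance to the source charge is 2.00 m; V_A = kq₁/r = 4710 V.
At B: distance to the source charge is 0.704 m; V_B = kq₁/r = 1.34×10⁴ V.
ΔV = V_B − V_A = 8700 V.
W_ext = qΔV = (2.11×10⁻⁶ C)(8700 V) = 0.0184 J.

0.0184 J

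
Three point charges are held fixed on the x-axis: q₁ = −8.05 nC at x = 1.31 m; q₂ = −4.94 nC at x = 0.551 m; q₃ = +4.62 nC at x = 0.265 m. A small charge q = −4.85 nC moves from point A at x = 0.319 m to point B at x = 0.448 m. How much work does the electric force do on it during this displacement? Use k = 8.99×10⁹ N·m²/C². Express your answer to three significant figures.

-3.85×10⁻⁶ J

The work done by the electric force is W_field = −ΔU = −q(V_B − V_A) = q(V_A − V_B).
At A: distances to the source charges are 0.991 m, 0.232 m, 0.0540 m; V_A = Σ kqᵢ/rᵢ = 505 V.
At B: distances to the source charges are 0.862 m, 0.103 m, 0.183 m; V_B = Σ kqᵢ/rᵢ = -288 V.
ΔV = V_B − V_A = -793 V.
W_field = −qΔV = −(-4.85×10⁻⁹ C)(-793 V) = -3.85×10⁻⁶ J.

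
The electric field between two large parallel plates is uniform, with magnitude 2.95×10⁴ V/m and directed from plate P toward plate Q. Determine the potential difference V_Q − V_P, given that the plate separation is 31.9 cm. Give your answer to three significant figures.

In a uniform field, potential decreases in the direction of E: ΔV = −E·d for a displacement d parallel to E.
Going from P to Q is a displacement of 31.9 cm along the field, so V_Q − V_P = −Ed = -9410 V.

-9410 V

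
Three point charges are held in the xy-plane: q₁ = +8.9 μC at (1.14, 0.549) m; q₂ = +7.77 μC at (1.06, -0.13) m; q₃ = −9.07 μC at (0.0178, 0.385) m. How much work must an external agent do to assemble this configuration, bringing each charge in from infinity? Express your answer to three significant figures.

The assembly work is the sum of pairwise potential energies, U = Σ_{i<j} kqᵢqⱼ/rᵢⱼ.
Pair separations: r₁₂ = 0.684 m, r₁₃ = 1.13 m, r₂₃ = 1.16 m.
U = (0.909) + (-0.640) + (-0.545) = -0.276 J.

-0.276 J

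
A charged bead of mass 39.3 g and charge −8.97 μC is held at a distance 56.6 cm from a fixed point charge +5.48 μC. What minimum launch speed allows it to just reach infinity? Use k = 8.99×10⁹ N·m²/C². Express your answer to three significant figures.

6.30 m/s

To just escape, total mechanical energy must reach zero at infinity: ½mv²_min + U = 0, so ½mv²_min = −U = |kQq|/r.
|U| = |kQq|/r = (8.99×10⁹ N·m²/C²)(5.48×10⁻⁶)(8.97×10⁻⁶)/(0.566) = 0.781 J.
v_min = √(2|U|/m) = √(2·0.781/0.0393) = 6.30 m/s.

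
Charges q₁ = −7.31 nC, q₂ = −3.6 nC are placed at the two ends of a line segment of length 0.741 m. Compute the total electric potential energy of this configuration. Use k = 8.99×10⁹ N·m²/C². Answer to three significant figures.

The work to assemble the configuration equals its total potential energy, U = Σ kqᵢqⱼ/rᵢⱼ over all pairs.
The separation is r = 0.741 m.
U = (3.19×10⁻⁷) = 3.19×10⁻⁷ J.

3.19×10⁻⁷ J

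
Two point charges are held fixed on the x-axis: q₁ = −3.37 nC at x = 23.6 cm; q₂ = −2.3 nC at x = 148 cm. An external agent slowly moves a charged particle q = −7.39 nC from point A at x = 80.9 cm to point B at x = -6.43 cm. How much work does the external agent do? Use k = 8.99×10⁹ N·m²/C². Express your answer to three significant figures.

2.26×10⁻⁷ J

For quasistatic motion the external work equals the change in potential energy: W_ext = qΔV = q(V_B − V_A).
At A: distances to the source charges are 0.573 m, 0.671 m; V_A = Σ kqᵢ/rᵢ = -83.7 V.
At B: distances to the source charges are 0.300 m, 1.54 m; V_B = Σ kqᵢ/rᵢ = -114 V.
ΔV = V_B − V_A = -30.6 V.
W_ext = qΔV = (-7.39×10⁻⁹ C)(-30.6 V) = 2.26×10⁻⁷ J.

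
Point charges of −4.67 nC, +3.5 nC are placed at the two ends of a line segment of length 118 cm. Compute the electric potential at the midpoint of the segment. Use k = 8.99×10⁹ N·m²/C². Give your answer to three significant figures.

-17.8 V

Electric potential is a scalar, so the contributions from each charge add algebraically: V = Σ kqᵢ/rᵢ.
Each charge is 0.590 m from the midpoint.
V = k[(-4.67×10⁻⁹)/(0.590) + (3.50×10⁻⁹)/(0.590)] = -17.8 V.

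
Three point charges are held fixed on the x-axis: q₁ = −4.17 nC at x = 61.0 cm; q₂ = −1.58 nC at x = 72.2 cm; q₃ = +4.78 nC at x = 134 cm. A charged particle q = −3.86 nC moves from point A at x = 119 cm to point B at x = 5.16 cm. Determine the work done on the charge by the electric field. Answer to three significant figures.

-9.51×10⁻⁷ J

The work done by the electric force is W_field = −ΔU = −q(V_B − V_A) = q(V_A − V_B).
At A: distances to the source charges are 0.580 m, 0.468 m, 0.150 m; V_A = Σ kqᵢ/rᵢ = 191 V.
At B: distances to the source charges are 0.558 m, 0.670 m, 1.29 m; V_B = Σ kqᵢ/rᵢ = -55.0 V.
ΔV = V_B − V_A = -246 V.
W_field = −qΔV = −(-3.86×10⁻⁹ C)(-246 V) = -9.51×10⁻⁷ J.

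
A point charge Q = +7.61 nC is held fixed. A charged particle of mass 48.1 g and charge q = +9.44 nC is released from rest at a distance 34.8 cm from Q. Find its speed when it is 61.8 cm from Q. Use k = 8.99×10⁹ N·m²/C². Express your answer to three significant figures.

5.81×10⁻³ m/s

Only the electrostatic force acts, so mechanical energy is conserved: ½mv² = U₁ − U₂ = kQq(1/r₁ − 1/r₂).
U₁ − U₂ = (8.99×10⁹ N·m²/C²)(7.61×10⁻⁹ C)(9.44×10⁻⁹ C)(1/0.348 − 1/0.618) = 8.11×10⁻⁷ J.
v = √(2·8.11×10⁻⁷/0.0481) = 5.81×10⁻³ m/s.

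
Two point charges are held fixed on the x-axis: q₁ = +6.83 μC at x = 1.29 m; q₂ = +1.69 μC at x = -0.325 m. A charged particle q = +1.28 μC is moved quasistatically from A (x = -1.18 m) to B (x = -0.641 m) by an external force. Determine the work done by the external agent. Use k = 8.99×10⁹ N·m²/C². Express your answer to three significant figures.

For quasistatic motion the external work equals the change in potential energy: W_ext = qΔV = q(V_B − V_A).
At A: distances to the source charges are 2.47 m, 0.855 m; V_A = Σ kqᵢ/rᵢ = 4.26×10⁴ V.
At B: distances to the source charges are 1.93 m, 0.316 m; V_B = Σ kqᵢ/rᵢ = 7.99×10⁴ V.
ΔV = V_B − V_A = 3.72×10⁴ V.
W_ext = qΔV = (1.28×10⁻⁶ C)(3.72×10⁴ V) = 0.0477 J.

0.0477 J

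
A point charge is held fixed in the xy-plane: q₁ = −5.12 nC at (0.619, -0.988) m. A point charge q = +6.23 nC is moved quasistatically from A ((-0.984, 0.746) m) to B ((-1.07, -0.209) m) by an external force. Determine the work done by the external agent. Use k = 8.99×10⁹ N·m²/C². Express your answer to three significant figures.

For quasistatic motion the external work equals the change in potential energy: W_ext = qΔV = q(V_B − V_A).
At A: distance to the source charge is 2.36 m; V_A = kq₁/r = -19.5 V.
At B: distance to the source charge is 1.86 m; V_B = kq₁/r = -24.7 V.
ΔV = V_B − V_A = -5.25 V.
W_ext = qΔV = (6.23×10⁻⁹ C)(-5.25 V) = -3.27×10⁻⁸ J.

-3.27×10⁻⁸ J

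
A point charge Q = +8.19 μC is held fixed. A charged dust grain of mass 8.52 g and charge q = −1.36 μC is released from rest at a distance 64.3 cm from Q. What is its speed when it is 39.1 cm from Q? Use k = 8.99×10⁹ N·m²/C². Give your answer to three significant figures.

Only the electrostatic force acts, so mechanical energy is conserved: ½mv² = U₁ − U₂ = kQq(1/r₁ − 1/r₂).
U₁ − U₂ = (8.99×10⁹ N·m²/C²)(8.19×10⁻⁶ C)(-1.36×10⁻⁶ C)(1/0.643 − 1/0.391) = 0.100 J.
v = √(2·0.100/8.52×10⁻³) = 4.85 m/s.

4.85 m/s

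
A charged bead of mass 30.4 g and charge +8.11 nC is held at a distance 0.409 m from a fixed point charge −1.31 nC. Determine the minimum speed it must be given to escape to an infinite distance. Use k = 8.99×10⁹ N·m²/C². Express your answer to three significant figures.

3.92×10⁻³ m/s

To just escape, total mechanical energy must reach zero at infinity: ½mv²_min + U = 0, so ½mv²_min = −U = |kQq|/r.
|U| = |kQq|/r = (8.99×10⁹ N·m²/C²)(1.31×10⁻⁹)(8.11×10⁻⁹)/(0.409) = 2.34×10⁻⁷ J.
v_min = √(2|U|/m) = √(2·2.34×10⁻⁷/0.0304) = 3.92×10⁻³ m/s.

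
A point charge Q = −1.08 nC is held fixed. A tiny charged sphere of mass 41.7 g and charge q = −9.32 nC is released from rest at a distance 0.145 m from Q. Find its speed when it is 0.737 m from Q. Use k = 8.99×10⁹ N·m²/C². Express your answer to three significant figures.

Only the electrostatic force acts, so mechanical energy is conserved: ½mv² = U₁ − U₂ = kQq(1/r₁ − 1/r₂).
U₁ − U₂ = (8.99×10⁹ N·m²/C²)(-1.08×10⁻⁹ C)(-9.32×10⁻⁹ C)(1/0.145 − 1/0.737) = 5.01×10⁻⁷ J.
v = √(2·5.01×10⁻⁷/0.0417) = 4.90×10⁻³ m/s.

4.90×10⁻³ m/s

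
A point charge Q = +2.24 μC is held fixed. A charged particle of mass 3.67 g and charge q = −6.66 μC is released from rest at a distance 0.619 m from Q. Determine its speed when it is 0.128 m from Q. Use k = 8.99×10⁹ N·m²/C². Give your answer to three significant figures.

21.3 m/s

Only the electrostatic force acts, so mechanical energy is conserved: ½mv² = U₁ − U₂ = kQq(1/r₁ − 1/r₂).
U₁ − U₂ = (8.99×10⁹ N·m²/C²)(2.24×10⁻⁶ C)(-6.66×10⁻⁶ C)(1/0.619 − 1/0.128) = 0.831 J.
v = √(2·0.831/3.67×10⁻³) = 21.3 m/s.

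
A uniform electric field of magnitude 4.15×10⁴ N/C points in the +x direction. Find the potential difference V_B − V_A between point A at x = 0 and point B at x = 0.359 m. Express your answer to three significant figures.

In a uniform field, potential decreases in the direction of E: V_B − V_A = −E·Δx.
V_B − V_A = −(4.15×10⁴ V/m)(0.359 m) = -1.49×10⁴ V.

-1.49×10⁴ V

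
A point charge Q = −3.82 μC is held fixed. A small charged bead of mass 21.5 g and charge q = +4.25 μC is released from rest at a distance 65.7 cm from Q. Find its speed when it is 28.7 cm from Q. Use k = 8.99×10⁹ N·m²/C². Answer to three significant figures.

5.16 m/s

Only the electrostatic force acts, so mechanical energy is conserved: ½mv² = U₁ − U₂ = kQq(1/r₁ − 1/r₂).
U₁ − U₂ = (8.99×10⁹ N·m²/C²)(-3.82×10⁻⁶ C)(4.25×10⁻⁶ C)(1/0.657 − 1/0.287) = 0.286 J.
v = √(2·0.286/0.0215) = 5.16 m/s.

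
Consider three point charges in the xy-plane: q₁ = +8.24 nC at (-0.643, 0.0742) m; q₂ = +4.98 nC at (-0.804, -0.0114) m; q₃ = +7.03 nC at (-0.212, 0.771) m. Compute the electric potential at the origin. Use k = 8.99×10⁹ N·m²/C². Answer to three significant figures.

Electric potential is a scalar, so the contributions from each charge add algebraically: V = Σ kqᵢ/rᵢ.
Distances from the field point to each charge: r₁ = 0.647 m, r₂ = 0.804 m, r₃ = 0.800 m.
V = k[(8.24×10⁻⁹)/(0.647) + (4.98×10⁻⁹)/(0.804) + (7.03×10⁻⁹)/(0.800)] = 249 V.

249 V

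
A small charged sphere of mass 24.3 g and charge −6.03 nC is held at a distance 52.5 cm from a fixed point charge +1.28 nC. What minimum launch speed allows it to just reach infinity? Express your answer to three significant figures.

3.30×10⁻³ m/s

To just escape, total mechanical energy must reach zero at infinity: ½mv²_min + U = 0, so ½mv²_min = −U = |kQq|/r.
|U| = |kQq|/r = (8.99×10⁹ N·m²/C²)(1.28×10⁻⁹)(6.03×10⁻⁹)/(0.525) = 1.32×10⁻⁷ J.
v_min = √(2|U|/m) = √(2·1.32×10⁻⁷/0.0243) = 3.30×10⁻³ m/s.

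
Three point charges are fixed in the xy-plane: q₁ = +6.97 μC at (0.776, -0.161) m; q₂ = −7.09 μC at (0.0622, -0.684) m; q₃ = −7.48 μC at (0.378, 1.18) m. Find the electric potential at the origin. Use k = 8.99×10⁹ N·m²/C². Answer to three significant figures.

-6.80×10⁴ V

Electric potential is a scalar, so the contributions from each charge add algebraically: V = Σ kqᵢ/rᵢ.
Distances from the field point to each charge: r₁ = 0.793 m, r₂ = 0.687 m, r₃ = 1.24 m.
V = k[(6.97×10⁻⁶)/(0.793) + (-7.09×10⁻⁶)/(0.687) + (-7.48×10⁻⁶)/(1.24)] = -6.80×10⁴ V.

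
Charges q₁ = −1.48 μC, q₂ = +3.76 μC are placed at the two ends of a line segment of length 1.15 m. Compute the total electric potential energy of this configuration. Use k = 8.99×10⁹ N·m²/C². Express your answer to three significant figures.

-0.0435 J

The work to assemble the configuration equals its total potential energy, U = Σ kqᵢqⱼ/rᵢⱼ over all pairs.
The separation is r = 1.15 m.
U = (-0.0435) = -0.0435 J.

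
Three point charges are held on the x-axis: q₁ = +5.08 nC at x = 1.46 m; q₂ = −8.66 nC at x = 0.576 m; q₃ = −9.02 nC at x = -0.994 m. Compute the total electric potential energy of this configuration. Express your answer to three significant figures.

-1.68×10⁻⁷ J

The assembly work is the sum of pairwise potential energies, U = Σ_{i<j} kqᵢqⱼ/rᵢⱼ.
Pair separations: r₁₂ = 0.884 m, r₁₃ = 2.45 m, r₂₃ = 1.57 m.
U = (-4.47×10⁻⁷) + (-1.68×10⁻⁷) + (4.47×10⁻⁷) = -1.68×10⁻⁷ J.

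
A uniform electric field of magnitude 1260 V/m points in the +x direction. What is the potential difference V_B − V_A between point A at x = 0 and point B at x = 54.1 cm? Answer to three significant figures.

In a uniform field, potential decreases in the direction of E: V_B − V_A = −E·Δx.
V_B − V_A = −(1260 V/m)(0.541 m) = -682 V.

-682 V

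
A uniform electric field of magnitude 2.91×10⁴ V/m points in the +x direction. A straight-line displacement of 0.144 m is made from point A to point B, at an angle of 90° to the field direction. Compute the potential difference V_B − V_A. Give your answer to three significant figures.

Only the component of displacement along E changes the potential: ΔV = −E·d·cosθ.
ΔV = −(2.91×10⁴ V/m)(0.144 m)cos90° = 0 V.

0 V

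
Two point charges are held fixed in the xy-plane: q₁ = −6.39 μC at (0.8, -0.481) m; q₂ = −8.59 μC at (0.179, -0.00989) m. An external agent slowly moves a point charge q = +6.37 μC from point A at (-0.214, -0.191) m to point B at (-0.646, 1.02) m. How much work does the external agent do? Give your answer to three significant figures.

For quasistatic motion the external work equals the change in potential energy: W_ext = qΔV = q(V_B − V_A).
At A: distances to the source charges are 1.05 m, 0.433 m; V_A = Σ kqᵢ/rᵢ = -2.33×10⁵ V.
At B: distances to the source charges are 2.08 m, 1.32 m; V_B = Σ kqᵢ/rᵢ = -8.61×10⁴ V.
ΔV = V_B − V_A = 1.47×10⁵ V.
W_ext = qΔV = (6.37×10⁻⁶ C)(1.47×10⁵ V) = 0.935 J.

0.935 J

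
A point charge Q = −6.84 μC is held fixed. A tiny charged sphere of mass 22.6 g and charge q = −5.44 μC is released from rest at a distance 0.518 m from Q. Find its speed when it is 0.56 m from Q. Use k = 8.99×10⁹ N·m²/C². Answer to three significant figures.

Only the electrostatic force acts, so mechanical energy is conserved: ½mv² = U₁ − U₂ = kQq(1/r₁ − 1/r₂).
U₁ − U₂ = (8.99×10⁹ N·m²/C²)(-6.84×10⁻⁶ C)(-5.44×10⁻⁶ C)(1/0.518 − 1/0.560) = 0.0484 J.
v = √(2·0.0484/0.0226) = 2.07 m/s.

2.07 m/s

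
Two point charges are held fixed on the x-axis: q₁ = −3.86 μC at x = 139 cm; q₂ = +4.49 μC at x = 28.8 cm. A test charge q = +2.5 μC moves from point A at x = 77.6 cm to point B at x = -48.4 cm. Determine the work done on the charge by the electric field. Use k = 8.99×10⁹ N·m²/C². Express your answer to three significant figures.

The work done by the electric force is W_field = −ΔU = −q(V_B − V_A) = q(V_A − V_B).
At A: distances to the source charges are 0.614 m, 0.488 m; V_A = Σ kqᵢ/rᵢ = 2.62×10⁴ V.
At B: distances to the source charges are 1.87 m, 0.772 m; V_B = Σ kqᵢ/rᵢ = 3.38×10⁴ V.
ΔV = V_B − V_A = 7570 V.
W_field = −qΔV = −(2.50×10⁻⁶ C)(7570 V) = -0.0189 J.

-0.0189 J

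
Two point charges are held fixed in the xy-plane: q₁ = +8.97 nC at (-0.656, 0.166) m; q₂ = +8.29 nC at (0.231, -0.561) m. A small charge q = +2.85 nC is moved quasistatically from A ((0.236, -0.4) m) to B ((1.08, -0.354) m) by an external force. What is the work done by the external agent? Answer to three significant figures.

-1.17×10⁻⁶ J

For quasistatic motion the external work equals the change in potential energy: W_ext = qΔV = q(V_B − V_A).
At A: distances to the source charges are 1.06 m, 0.161 m; V_A = Σ kqᵢ/rᵢ = 539 V.
At B: distances to the source charges are 1.81 m, 0.874 m; V_B = Σ kqᵢ/rᵢ = 130 V.
ΔV = V_B − V_A = -409 V.
W_ext = qΔV = (2.85×10⁻⁹ C)(-409 V) = -1.17×10⁻⁶ J.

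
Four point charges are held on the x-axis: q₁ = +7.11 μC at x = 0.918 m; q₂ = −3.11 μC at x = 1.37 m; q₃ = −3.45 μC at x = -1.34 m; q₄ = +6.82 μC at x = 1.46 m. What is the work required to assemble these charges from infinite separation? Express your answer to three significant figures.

The work to assemble the configuration equals its total potential energy, U = Σ kqᵢqⱼ/rᵢⱼ over all pairs.
Pair separations: r₁₂ = 0.452 m, r₁₃ = 2.26 m, r₁₄ = 0.542 m, r₂₃ = 2.71 m, r₂₄ = 0.0900 m, r₃₄ = 2.80 m.
Summing all 6 pair terms gives U = -1.89 J.

-1.89 J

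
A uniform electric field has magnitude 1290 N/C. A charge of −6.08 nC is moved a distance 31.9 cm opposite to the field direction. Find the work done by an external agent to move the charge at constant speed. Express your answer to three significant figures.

-2.50×10⁻⁶ J

The potential change for a displacement 31.9 cm opposite to the field direction is ΔV = +Ed = 412 V.
W_ext = qΔV = -2.50×10⁻⁶ J.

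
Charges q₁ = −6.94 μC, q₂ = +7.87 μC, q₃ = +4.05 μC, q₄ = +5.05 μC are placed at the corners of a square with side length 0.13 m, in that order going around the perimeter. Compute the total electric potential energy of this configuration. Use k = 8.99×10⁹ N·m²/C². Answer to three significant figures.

-2.01 J

The work to assemble the configuration equals its total potential energy, U = Σ kqᵢqⱼ/rᵢⱼ over all pairs.
The four side pairs have separation 0.130 m and the two diagonal pairs 0.184 m.
Summing all 6 pair terms gives U = -2.01 J.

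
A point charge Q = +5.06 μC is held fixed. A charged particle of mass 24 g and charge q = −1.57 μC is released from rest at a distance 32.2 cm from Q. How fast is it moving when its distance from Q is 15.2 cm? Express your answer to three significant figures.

Only the electrostatic force acts, so mechanical energy is conserved: ½mv² = U₁ − U₂ = kQq(1/r₁ − 1/r₂).
U₁ − U₂ = (8.99×10⁹ N·m²/C²)(5.06×10⁻⁶ C)(-1.57×10⁻⁶ C)(1/0.322 − 1/0.152) = 0.248 J.
v = √(2·0.248/0.0240) = 4.55 m/s.

4.55 m/s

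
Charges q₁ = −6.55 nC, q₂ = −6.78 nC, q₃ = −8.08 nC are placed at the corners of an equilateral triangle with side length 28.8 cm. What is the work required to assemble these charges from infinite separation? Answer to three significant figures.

4.75×10⁻⁶ J

The assembly work is the sum of pairwise potential energies, U = Σ_{i<j} kqᵢqⱼ/rᵢⱼ.
All three pair separations equal the side length, 0.288 m.
U = (1.39×10⁻⁶) + (1.65×10⁻⁶) + (1.71×10⁻⁶) = 4.75×10⁻⁶ J.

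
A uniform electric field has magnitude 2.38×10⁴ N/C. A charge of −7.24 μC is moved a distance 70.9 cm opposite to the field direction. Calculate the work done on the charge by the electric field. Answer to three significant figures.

0.122 J

The potential change for a displacement 70.9 cm opposite to the field direction is ΔV = +Ed = 1.69×10⁴ V.
W_field = −qΔV = 0.122 J.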